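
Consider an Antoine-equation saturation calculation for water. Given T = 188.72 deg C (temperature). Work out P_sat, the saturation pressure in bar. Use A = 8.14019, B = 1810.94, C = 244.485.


P_sat = 10^(A - B/(C + T)) / 760 * 0.101325
P_sat = 10^(8.14019 - 1810.94/(244.485 + 188.72)) / 760 * 0.101325
P_sat = 1.215522 MPa
Convert: 1.215522 MPa * 10.0 = 12.155 bar
P_sat = 12.155 bar


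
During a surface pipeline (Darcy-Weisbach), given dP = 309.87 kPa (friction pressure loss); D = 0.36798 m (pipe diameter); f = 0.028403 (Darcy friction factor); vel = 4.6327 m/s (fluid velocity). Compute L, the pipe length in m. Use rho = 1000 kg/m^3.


L = dP*1000*D / (f*rho*vel^2/2)
L = 309.87*1000*0.36798 / (0.028403*1000*4.6327^2/2)
L = 374.11 m


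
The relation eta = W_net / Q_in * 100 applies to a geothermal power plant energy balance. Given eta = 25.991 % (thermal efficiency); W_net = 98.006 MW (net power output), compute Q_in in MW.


Q_in = W_net / (eta / 100)
Q_in = 98.006 / (25.991 / 100)
Q_in = 377.08 MW


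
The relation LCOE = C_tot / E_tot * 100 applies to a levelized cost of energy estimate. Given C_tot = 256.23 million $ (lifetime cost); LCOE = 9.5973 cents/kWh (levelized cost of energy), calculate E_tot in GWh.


E_tot = C_tot / LCOE * 100
E_tot = 256.23 / 9.5973 * 100
E_tot = 2669.8 GWh


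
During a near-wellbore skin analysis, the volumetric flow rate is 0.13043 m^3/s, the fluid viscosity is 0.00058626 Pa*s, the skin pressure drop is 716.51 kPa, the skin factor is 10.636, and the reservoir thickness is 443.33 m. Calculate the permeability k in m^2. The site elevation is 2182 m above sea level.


k = S*q*mu / (2*pi*dP_s*1000*hr)
k = 10.636*0.13043*0.00058626 / (2*pi*716.51*1000*443.33)
k = 4.0749e-13 m^2


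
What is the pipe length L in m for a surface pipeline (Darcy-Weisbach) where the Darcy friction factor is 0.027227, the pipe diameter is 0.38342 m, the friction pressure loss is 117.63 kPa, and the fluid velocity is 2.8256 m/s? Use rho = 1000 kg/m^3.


L = dP*1000*D / (f*rho*vel^2/2)
L = 117.63*1000*0.38342 / (0.027227*1000*2.8256^2/2)
L = 414.96 m


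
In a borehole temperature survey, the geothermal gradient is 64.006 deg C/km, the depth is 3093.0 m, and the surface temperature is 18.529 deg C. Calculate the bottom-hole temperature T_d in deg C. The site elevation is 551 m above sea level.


T_d = T_surf + grad * d / 1000
T_d = 18.529 + 64.006 * 3093.0 / 1000
T_d = 216.50 deg C


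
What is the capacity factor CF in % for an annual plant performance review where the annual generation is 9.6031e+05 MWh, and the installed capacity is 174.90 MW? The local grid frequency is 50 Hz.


CF = E_a / (cap * 8760) * 100
CF = 9.6031e+05 / (174.90 * 8760) * 100
CF = 62.678 %


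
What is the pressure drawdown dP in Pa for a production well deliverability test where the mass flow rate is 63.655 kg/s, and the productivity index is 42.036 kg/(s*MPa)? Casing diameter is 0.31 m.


dP = mdot * 1000 / PI
dP = 63.655 * 1000 / 42.036
dP = 1514.297 kPa
Convert: 1514.297 kPa * 1000.0 = 1.5143e+06 Pa
dP = 1.5143e+06 Pa


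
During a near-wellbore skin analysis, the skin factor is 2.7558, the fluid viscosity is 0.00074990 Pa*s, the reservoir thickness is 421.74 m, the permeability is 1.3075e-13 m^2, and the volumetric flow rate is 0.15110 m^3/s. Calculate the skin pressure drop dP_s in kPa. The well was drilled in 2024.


dP_s = S * q * mu / (2*pi*k*hr) / 1000
dP_s = 2.7558 * 0.15110 * 0.00074990 / (2*pi*1.3075e-13*421.74) / 1000
dP_s = 901.26 kPa


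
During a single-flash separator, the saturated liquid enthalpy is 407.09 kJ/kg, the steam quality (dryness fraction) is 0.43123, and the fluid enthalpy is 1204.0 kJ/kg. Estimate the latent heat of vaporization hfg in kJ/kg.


hfg = (h - hf) / x
hfg = (1204.0 - 407.09) / 0.43123
hfg = 1848.0 kJ/kg


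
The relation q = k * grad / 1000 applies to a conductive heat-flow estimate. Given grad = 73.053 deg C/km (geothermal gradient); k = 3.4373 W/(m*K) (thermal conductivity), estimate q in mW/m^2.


q = k * grad / 1000
q = 3.4373 * 73.053 / 1000
q = 0.2511051 W/m^2
Convert: 0.2511051 W/m^2 * 1000.0 = 251.11 mW/m^2
q = 251.11 mW/m^2


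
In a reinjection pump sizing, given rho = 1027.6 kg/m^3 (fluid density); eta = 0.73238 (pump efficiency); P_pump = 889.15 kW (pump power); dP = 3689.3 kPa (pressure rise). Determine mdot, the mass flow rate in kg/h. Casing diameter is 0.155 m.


mdot = P_pump * rho * eta / dP
mdot = 889.15 * 1027.6 * 0.73238 / 3689.3
mdot = 181.3809 kg/s
Convert: 181.3809 kg/s * 3600.0 = 6.5297e+05 kg/h
mdot = 6.5297e+05 kg/h


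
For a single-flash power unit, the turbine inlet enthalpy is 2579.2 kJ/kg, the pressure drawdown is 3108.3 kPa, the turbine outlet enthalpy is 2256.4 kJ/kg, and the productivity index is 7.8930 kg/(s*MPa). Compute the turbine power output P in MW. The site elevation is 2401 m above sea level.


Step 1: mdot = PI * dP / 1000 = 7.893 * 3108.3 / 1000 = 24.53381 kg/s
Step 2: P = mdot*(h_in - h_out)/1000 = 24.53381*(2579.2 - 2256.4)/1000 = 7.9195 MW
P = 7.9195 MW


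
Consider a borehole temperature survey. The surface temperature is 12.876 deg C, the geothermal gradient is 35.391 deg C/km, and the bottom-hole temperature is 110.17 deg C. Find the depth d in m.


d = (T_d - T_surf) / grad * 1000
d = (110.17 - 12.876) / 35.391 * 1000
d = 2749.1 m


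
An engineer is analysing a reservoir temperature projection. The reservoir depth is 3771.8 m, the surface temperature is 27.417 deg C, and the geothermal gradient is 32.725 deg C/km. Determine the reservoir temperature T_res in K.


T_res = T_surf + grad * d / 1000
T_res = 27.417 + 32.725 * 3771.8 / 1000
T_res = 150.8492 deg C
Convert to K: 150.8492 + 273.15 = 424.00 K
T_res = 424.00 K


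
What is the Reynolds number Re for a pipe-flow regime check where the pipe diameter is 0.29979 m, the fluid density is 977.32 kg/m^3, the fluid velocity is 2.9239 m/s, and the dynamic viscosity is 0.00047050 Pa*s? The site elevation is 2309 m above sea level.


Re = rho * vel * D / mu
Re = 977.32 * 2.9239 * 0.29979 / 0.00047050
Re = 1.8208e+06


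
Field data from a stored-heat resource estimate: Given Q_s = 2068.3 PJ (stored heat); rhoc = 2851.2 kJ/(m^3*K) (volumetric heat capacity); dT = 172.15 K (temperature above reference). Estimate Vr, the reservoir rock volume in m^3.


Vr = Q_s * 1e12 / (rhoc * dT)
Vr = 2068.3 * 1e12 / (2851.2 * 172.15)
Vr = 4.2138e+09 m^3


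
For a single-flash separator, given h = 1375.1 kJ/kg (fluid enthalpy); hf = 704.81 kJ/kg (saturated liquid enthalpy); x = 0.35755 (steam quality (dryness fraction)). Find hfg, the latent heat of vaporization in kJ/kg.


hfg = (h - hf) / x
hfg = (1375.1 - 704.81) / 0.35755
hfg = 1874.7 kJ/kg


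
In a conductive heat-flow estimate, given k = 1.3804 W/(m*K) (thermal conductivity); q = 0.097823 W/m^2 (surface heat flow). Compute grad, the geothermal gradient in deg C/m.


grad = q * 1000 / k
grad = 0.097823 * 1000 / 1.3804
grad = 70.86569 deg C/km
Convert: 70.86569 deg C/km * 0.001 = 0.070866 deg C/m
grad = 0.070866 deg C/m


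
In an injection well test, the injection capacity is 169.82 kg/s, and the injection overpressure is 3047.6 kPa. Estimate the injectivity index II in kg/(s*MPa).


II = mdot * 1000 / dP
II = 169.82 * 1000 / 3047.6
II = 55.723 kg/(s*MPa)


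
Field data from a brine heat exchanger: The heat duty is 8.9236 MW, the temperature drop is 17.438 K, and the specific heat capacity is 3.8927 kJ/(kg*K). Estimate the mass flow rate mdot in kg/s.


mdot = Q * 1000 / (cp * dT)
mdot = 8.9236 * 1000 / (3.8927 * 17.438)
mdot = 131.46 kg/s


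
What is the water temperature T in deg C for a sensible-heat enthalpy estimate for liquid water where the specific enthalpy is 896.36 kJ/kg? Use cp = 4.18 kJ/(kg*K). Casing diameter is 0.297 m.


T = h / cp
T = 896.36 / 4.18
T = 214.44 deg C


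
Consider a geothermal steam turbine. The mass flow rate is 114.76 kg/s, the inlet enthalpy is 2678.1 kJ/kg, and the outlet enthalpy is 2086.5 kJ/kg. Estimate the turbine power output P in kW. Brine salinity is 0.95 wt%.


P = mdot * (h_in - h_out) / 1000
P = 114.76 * (2678.1 - 2086.5) / 1000
P = 67.89202 MW
Convert: 67.89202 MW * 1000.0 = 67892 kW
P = 67892 kW


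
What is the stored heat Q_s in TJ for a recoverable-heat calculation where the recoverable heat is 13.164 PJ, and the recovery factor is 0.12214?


Q_s = Q_rec / RF
Q_s = 13.164 / 0.12214
Q_s = 107.7780 PJ
Convert: 107.7780 PJ * 1000.0 = 1.0778e+05 TJ
Q_s = 1.0778e+05 TJ


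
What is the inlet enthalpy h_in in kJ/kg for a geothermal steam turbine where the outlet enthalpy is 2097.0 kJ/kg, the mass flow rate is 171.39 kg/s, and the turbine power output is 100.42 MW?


h_in = h_out + P * 1000 / mdot
h_in = 2097.0 + 100.42 * 1000 / 171.39
h_in = 2682.9 kJ/kg


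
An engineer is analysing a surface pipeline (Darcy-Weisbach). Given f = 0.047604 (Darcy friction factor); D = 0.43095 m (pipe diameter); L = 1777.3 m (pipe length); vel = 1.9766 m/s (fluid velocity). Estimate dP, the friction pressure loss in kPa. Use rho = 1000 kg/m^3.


dP = f * (L/D) * (rho*vel^2/2) / 1000
dP = 0.047604 * (1777.3/0.43095) * (1000*1.9766^2/2) / 1000
dP = 383.52 kPa


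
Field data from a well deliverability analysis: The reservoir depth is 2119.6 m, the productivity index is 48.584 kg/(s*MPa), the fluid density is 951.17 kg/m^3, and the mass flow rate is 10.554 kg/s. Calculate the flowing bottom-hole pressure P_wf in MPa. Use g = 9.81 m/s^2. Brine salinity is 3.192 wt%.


Step 1: P_i = rho*g*h/1e6 = 951.17*9.81*2119.6/1e6 = 19.77794 MPa
Step 2: P_wf = P_i - mdot/PI = 19.77794 - 10.554/48.584 = 19.561 MPa
P_wf = 19.561 MPa


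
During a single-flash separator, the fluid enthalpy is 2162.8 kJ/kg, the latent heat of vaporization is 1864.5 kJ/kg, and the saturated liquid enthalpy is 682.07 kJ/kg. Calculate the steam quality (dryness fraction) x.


x = (h - hf) / hfg
x = (2162.8 - 682.07) / 1864.5
x = 0.79417


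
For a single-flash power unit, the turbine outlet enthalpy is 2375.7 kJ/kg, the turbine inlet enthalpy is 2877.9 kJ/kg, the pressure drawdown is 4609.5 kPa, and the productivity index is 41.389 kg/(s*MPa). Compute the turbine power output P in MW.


Step 1: mdot = PI * dP / 1000 = 41.389 * 4609.5 / 1000 = 190.7826 kg/s
Step 2: P = mdot*(h_in - h_out)/1000 = 190.7826*(2877.9 - 2375.7)/1000 = 95.811 MW
P = 95.811 MW


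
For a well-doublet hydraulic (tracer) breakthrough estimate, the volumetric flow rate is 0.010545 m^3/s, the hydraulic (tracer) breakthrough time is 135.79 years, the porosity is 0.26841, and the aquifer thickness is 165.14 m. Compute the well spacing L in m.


L = sqrt(t_bt*365.25*86400*3*Qv / (pi*hr*phi))
L = sqrt(135.79*365.25*86400*3*0.010545 / (pi*165.14*0.26841))
L = 986.66 m


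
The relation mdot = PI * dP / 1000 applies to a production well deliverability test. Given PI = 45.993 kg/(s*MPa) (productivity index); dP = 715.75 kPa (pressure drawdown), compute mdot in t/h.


mdot = PI * dP / 1000
mdot = 45.993 * 715.75 / 1000
mdot = 32.91949 kg/s
Convert: 32.91949 kg/s * 3.6 = 118.51 t/h
mdot = 118.51 t/h


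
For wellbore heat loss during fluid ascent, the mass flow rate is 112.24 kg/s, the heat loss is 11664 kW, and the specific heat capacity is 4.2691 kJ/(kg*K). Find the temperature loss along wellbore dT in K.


dT = Q_loss / (mdot * cp)
dT = 11664 / (112.24 * 4.2691)
dT = 24.342 K


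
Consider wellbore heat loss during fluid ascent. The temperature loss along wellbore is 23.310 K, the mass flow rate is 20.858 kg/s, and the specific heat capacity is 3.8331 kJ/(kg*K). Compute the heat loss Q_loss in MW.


Q_loss = mdot * cp * dT
Q_loss = 20.858 * 3.8331 * 23.310
Q_loss = 1863.653 kW
Convert: 1863.653 kW * 0.001 = 1.8637 MW
Q_loss = 1.8637 MW


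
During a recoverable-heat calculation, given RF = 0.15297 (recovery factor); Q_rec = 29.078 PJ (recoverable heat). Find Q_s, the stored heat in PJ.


Q_s = Q_rec / RF
Q_s = 29.078 / 0.15297
Q_s = 190.09 PJ


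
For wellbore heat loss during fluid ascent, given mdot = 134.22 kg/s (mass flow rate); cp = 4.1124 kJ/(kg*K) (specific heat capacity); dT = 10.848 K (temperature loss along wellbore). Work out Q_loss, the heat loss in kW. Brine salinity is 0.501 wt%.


Q_loss = mdot * cp * dT
Q_loss = 134.22 * 4.1124 * 10.848
Q_loss = 5987.7 kW


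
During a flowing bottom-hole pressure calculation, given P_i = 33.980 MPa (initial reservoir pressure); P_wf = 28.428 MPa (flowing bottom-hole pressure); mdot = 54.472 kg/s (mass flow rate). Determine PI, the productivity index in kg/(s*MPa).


PI = mdot / (P_i - P_wf)
PI = 54.472 / (33.980 - 28.428)
PI = 9.8112 kg/(s*MPa)


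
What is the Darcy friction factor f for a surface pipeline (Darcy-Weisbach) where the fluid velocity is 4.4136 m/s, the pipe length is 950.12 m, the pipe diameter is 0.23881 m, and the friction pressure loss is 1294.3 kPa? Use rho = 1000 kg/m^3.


f = dP*1000 / ((L/D)*(rho*vel^2/2))
f = 1294.3*1000 / ((950.12/0.23881)*(1000*4.4136^2/2))
f = 0.033401


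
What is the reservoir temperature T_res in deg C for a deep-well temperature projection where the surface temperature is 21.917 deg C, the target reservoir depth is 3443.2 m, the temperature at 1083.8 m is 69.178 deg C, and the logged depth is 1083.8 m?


Step 1: grad = (T_d1 - T_surf)/d1 * 1000 = (69.178 - 21.917)/1083.8 * 1000 = 43.60675 deg C/km
Step 2: T_res = T_surf + grad*d2/1000 = 21.917 + 43.60675*3443.2/1000 = 172.06 deg C
T_res = 172.06 deg C


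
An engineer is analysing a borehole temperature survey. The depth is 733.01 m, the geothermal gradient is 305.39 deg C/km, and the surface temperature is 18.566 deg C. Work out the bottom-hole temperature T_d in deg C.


T_d = T_surf + grad * d / 1000
T_d = 18.566 + 305.39 * 733.01 / 1000
T_d = 242.42 deg C


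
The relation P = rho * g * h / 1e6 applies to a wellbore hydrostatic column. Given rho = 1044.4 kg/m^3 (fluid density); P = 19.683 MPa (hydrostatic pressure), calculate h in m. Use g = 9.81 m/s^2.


h = P * 1e6 / (g * rho)
h = 19.683 * 1e6 / (9.81 * 1044.4)
h = 1921.1 m


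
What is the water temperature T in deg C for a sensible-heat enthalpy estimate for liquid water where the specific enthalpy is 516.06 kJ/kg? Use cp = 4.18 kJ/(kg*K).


T = h / cp
T = 516.06 / 4.18
T = 123.46 deg C


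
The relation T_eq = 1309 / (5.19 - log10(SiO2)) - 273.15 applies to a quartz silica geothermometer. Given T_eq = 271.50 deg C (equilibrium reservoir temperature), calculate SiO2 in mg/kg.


SiO2 = 10^(5.19 - 1309/(T_eq + 273.15))
SiO2 = 10^(5.19 - 1309/(271.50 + 273.15))
SiO2 = 611.82 mg/kg


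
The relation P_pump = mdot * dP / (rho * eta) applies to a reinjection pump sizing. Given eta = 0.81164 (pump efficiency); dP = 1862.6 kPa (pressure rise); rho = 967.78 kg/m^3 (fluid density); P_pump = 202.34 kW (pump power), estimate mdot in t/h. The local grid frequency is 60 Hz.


mdot = P_pump * rho * eta / dP
mdot = 202.34 * 967.78 * 0.81164 / 1862.6
mdot = 85.33010 kg/s
Convert: 85.33010 kg/s * 3.6 = 307.19 t/h
mdot = 307.19 t/h


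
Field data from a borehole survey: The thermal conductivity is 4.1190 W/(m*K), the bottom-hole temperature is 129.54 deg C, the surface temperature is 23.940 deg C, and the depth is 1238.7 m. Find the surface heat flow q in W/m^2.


Step 1: grad = (T_d - T_surf)/d * 1000 = (129.54 - 23.94)/1238.7 * 1000 = 85.25067 deg C/km
Step 2: q = k * grad / 1000 = 4.119 * 85.25067 / 1000 = 0.35115 W/m^2
q = 0.35115 W/m^2


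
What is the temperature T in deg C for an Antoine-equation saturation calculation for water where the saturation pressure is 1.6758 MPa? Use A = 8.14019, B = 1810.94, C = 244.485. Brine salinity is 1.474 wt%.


T = B / (A - log10(P_sat * 760 / 0.101325)) - C
T = 1810.94 / (8.14019 - log10(1.6758 * 760 / 0.101325)) - 244.485
T = 203.67 deg C


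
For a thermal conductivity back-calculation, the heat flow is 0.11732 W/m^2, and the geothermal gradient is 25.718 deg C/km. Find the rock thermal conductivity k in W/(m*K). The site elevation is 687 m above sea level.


k = q / (grad / 1000)
k = 0.11732 / (25.718 / 1000)
k = 4.5618 W/(m*K)


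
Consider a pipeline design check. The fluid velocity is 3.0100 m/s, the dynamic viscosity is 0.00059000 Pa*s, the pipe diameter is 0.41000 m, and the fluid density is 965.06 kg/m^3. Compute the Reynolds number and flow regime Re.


Step 1: Re = rho*vel*D/mu = 965.06*3.01*0.41/0.00059 = 2.0186e+06
Step 2: Re = 2.0186e+06 > 4000, so flow is turbulent.
Re = 2.0186e+06 (turbulent)


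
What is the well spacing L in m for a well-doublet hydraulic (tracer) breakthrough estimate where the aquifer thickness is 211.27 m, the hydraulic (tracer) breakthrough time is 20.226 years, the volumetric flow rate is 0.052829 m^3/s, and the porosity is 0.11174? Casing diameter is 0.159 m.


L = sqrt(t_bt*365.25*86400*3*Qv / (pi*hr*phi))
L = sqrt(20.226*365.25*86400*3*0.052829 / (pi*211.27*0.11174))
L = 1167.9 m


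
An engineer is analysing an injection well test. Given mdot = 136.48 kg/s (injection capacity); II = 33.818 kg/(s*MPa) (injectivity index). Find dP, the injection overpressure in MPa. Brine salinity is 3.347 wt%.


dP = mdot * 1000 / II
dP = 136.48 * 1000 / 33.818
dP = 4035.721 kPa
Convert: 4035.721 kPa * 0.001 = 4.0357 MPa
dP = 4.0357 MPa


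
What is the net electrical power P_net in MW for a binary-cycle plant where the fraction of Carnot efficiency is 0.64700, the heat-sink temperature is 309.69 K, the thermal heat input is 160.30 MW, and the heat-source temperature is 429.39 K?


Step 1: eta = (1 - Tc/Th)*f = (1 - 309.69/429.39)*0.647 = 0.1803626
Step 2: P_net = eta * Q_in = 0.1803626 * 160.3 = 28.912 MW
P_net = 28.912 MW


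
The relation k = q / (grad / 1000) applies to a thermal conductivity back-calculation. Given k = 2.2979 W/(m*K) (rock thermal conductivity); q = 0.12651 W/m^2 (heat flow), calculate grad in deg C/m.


grad = q / k * 1000
grad = 0.12651 / 2.2979 * 1000
grad = 55.05462 deg C/km
Convert: 55.05462 deg C/km * 0.001 = 0.055055 deg C/m
grad = 0.055055 deg C/m


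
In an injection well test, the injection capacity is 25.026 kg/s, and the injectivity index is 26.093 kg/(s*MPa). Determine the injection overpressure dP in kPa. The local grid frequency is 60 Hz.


dP = mdot * 1000 / II
dP = 25.026 * 1000 / 26.093
dP = 959.11 kPa


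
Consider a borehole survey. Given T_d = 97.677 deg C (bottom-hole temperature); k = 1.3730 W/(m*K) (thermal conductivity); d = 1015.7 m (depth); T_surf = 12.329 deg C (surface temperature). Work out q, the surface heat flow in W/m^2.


Step 1: grad = (T_d - T_surf)/d * 1000 = (97.677 - 12.329)/1015.7 * 1000 = 84.02875 deg C/km
Step 2: q = k * grad / 1000 = 1.373 * 84.02875 / 1000 = 0.11537 W/m^2
q = 0.11537 W/m^2


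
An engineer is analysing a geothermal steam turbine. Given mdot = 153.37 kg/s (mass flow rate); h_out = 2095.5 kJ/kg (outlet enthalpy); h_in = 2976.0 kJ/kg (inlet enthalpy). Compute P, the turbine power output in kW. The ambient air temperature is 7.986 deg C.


P = mdot * (h_in - h_out) / 1000
P = 153.37 * (2976.0 - 2095.5) / 1000
P = 135.0423 MW
Convert: 135.0423 MW * 1000.0 = 1.3504e+05 kW
P = 1.3504e+05 kW


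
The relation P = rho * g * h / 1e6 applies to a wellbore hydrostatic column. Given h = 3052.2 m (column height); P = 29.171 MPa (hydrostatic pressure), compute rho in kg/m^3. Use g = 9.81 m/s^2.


rho = P * 1e6 / (g * h)
rho = 29.171 * 1e6 / (9.81 * 3052.2)
rho = 974.25 kg/m^3


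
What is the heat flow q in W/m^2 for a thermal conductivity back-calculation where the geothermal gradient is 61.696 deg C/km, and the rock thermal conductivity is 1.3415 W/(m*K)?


q = k * grad / 1000
q = 1.3415 * 61.696 / 1000
q = 0.082765 W/m^2


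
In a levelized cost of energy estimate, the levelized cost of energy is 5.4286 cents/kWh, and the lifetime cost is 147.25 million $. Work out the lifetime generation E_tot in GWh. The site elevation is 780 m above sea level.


E_tot = C_tot / LCOE * 100
E_tot = 147.25 / 5.4286 * 100
E_tot = 2712.5 GWh


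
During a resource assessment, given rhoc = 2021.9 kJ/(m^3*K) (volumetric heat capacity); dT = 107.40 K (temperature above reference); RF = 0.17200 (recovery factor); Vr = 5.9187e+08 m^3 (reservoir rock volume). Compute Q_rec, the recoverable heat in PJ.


Step 1: Q_s = Vr*rhoc*dT/1e12 = 5.9187e+08*2021.9*107.4/1e12 = 128.5258 PJ
Step 2: Q_rec = Q_s * RF = 128.5258 * 0.172 = 22.106 PJ
Q_rec = 22.106 PJ


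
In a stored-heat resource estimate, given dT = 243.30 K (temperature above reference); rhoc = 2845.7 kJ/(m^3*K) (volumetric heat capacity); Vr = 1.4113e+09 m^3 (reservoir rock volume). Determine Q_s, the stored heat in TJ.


Q_s = Vr * rhoc * dT / 1e12
Q_s = 1.4113e+09 * 2845.7 * 243.30 / 1e12
Q_s = 977.1260 PJ
Convert: 977.1260 PJ * 1000.0 = 9.7713e+05 TJ
Q_s = 9.7713e+05 TJ


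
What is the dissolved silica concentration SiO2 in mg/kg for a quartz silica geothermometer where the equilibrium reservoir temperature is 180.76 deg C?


SiO2 = 10^(5.19 - 1309/(T_eq + 273.15))
SiO2 = 10^(5.19 - 1309/(180.76 + 273.15))
SiO2 = 202.38 mg/kg


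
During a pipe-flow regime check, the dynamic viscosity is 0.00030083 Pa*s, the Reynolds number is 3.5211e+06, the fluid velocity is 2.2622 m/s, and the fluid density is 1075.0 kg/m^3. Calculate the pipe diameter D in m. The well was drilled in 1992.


D = Re * mu / (rho * vel)
D = 3.5211e+06 * 0.00030083 / (1075.0 * 2.2622)
D = 0.43557 m


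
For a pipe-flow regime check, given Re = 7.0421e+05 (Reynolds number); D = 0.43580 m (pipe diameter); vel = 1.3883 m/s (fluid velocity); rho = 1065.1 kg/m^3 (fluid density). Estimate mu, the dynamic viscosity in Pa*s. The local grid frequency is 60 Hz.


mu = rho * vel * D / Re
mu = 1065.1 * 1.3883 * 0.43580 / 7.0421e+05
mu = 0.00091508 Pa*s


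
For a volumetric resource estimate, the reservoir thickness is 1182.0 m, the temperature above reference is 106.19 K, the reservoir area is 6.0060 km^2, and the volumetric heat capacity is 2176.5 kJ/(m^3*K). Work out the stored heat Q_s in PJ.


Step 1: Vr = A*1e6*hr = 6.006*1e6*1182.0 = 7.099092e+09 m^3
Step 2: Q_s = Vr*rhoc*dT/1e12 = 7.099092e+09*2176.5*106.19/1e12 = 1640.8 PJ
Q_s = 1640.8 PJ


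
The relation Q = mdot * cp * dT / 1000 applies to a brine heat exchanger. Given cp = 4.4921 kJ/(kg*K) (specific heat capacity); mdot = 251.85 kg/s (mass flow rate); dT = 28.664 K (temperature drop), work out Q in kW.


Q = mdot * cp * dT / 1000
Q = 251.85 * 4.4921 * 28.664 / 1000
Q = 32.42860 MW
Convert: 32.42860 MW * 1000.0 = 32429 kW
Q = 32429 kW


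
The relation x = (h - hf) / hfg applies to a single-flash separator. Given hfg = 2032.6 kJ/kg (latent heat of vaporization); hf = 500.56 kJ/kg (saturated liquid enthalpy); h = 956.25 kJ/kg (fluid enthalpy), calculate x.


x = (h - hf) / hfg
x = (956.25 - 500.56) / 2032.6
x = 0.22419


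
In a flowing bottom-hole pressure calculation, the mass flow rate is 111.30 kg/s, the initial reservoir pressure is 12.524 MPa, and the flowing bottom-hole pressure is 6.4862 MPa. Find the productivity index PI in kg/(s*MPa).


PI = mdot / (P_i - P_wf)
PI = 111.30 / (12.524 - 6.4862)
PI = 18.434 kg/(s*MPa)


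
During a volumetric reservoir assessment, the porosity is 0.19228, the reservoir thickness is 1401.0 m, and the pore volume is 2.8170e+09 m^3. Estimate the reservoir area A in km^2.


A = Vp / (1e6 * hr * phi)
A = 2.8170e+09 / (1e6 * 1401.0 * 0.19228)
A = 10.457 km^2


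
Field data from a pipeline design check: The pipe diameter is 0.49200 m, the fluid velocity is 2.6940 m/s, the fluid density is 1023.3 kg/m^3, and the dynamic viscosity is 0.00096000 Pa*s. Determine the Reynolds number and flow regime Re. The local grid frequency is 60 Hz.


Step 1: Re = rho*vel*D/mu = 1023.3*2.694*0.492/0.00096 = 1.4128e+06
Step 2: Re = 1.4128e+06 > 4000, so flow is turbulent.
Re = 1.4128e+06 (turbulent)


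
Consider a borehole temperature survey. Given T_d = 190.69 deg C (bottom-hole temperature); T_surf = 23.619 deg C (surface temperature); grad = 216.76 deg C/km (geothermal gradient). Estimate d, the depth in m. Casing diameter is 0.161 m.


d = (T_d - T_surf) / grad * 1000
d = (190.69 - 23.619) / 216.76 * 1000
d = 770.76 m


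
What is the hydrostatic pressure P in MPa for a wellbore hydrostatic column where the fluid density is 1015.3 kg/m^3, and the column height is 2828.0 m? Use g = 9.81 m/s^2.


P = rho * g * h / 1e6
P = 1015.3 * 9.81 * 2828.0 / 1e6
P = 28.167 MPa


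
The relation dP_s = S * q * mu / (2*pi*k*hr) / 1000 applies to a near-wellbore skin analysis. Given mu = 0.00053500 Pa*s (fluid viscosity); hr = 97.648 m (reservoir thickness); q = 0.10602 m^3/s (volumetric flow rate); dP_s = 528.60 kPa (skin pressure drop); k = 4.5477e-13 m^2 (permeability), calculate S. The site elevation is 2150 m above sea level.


S = dP_s * 1000 * 2*pi*k*hr / (q*mu)
S = 528.60 * 1000 * 2*pi*4.5477e-13*97.648 / (0.10602*0.00053500)
S = 2.6003


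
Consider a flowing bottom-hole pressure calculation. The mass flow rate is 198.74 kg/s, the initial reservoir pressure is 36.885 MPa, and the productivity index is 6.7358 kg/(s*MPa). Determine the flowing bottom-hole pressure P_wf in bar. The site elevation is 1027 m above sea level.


P_wf = P_i - mdot / PI
P_wf = 36.885 - 198.74 / 6.7358
P_wf = 7.379967 MPa
Convert: 7.379967 MPa * 10.0 = 73.800 bar
P_wf = 73.800 bar


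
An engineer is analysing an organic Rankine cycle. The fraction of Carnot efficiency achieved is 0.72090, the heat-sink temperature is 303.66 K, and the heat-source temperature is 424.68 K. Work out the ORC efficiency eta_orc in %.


eta_orc = (1 - Tc/Th) * f * 100
eta_orc = (1 - 303.66/424.68) * 0.72090 * 100
eta_orc = 20.543 %


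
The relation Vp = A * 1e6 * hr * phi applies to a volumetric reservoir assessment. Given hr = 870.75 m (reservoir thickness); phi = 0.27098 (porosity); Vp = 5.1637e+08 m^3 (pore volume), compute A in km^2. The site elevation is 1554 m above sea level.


A = Vp / (1e6 * hr * phi)
A = 5.1637e+08 / (1e6 * 870.75 * 0.27098)
A = 2.1884 km^2


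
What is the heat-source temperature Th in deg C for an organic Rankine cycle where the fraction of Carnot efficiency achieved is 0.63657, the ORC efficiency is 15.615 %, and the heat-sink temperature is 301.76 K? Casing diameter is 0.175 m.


Th = Tc / (1 - (eta_orc/100)/f)
Th = 301.76 / (1 - (15.615/100)/0.63657)
Th = 399.8405 K
Convert to deg C: 399.8405 - 273.15 = 126.69 deg C
Th = 126.69 deg C


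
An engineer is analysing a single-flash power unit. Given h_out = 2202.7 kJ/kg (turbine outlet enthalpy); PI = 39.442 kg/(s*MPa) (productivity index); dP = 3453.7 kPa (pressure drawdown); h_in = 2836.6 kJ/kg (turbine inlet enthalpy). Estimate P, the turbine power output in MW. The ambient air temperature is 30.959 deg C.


Step 1: mdot = PI * dP / 1000 = 39.442 * 3453.7 / 1000 = 136.2208 kg/s
Step 2: P = mdot*(h_in - h_out)/1000 = 136.2208*(2836.6 - 2202.7)/1000 = 86.350 MW
P = 86.350 MW


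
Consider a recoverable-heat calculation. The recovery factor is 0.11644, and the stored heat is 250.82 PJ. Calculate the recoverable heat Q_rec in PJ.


Q_rec = Q_s * RF
Q_rec = 250.82 * 0.11644
Q_rec = 29.205 PJ


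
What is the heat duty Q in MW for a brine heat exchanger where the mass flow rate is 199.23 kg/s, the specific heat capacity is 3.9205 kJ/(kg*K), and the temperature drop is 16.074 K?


Q = mdot * cp * dT / 1000
Q = 199.23 * 3.9205 * 16.074 / 1000
Q = 12.555 MW


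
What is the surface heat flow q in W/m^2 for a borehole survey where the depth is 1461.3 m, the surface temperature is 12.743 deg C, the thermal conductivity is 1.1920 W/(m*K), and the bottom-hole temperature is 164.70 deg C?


Step 1: grad = (T_d - T_surf)/d * 1000 = (164.7 - 12.743)/1461.3 * 1000 = 103.9875 deg C/km
Step 2: q = k * grad / 1000 = 1.192 * 103.9875 / 1000 = 0.12395 W/m^2
q = 0.12395 W/m^2


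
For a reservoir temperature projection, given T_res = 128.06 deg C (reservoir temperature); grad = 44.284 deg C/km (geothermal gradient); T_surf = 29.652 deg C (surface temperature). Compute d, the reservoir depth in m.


d = (T_res - T_surf) / grad * 1000
d = (128.06 - 29.652) / 44.284 * 1000
d = 2222.2 m


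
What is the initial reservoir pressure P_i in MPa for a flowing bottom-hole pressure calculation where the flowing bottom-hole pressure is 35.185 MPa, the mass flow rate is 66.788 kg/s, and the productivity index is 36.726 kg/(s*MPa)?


P_i = P_wf + mdot / PI
P_i = 35.185 + 66.788 / 36.726
P_i = 37.004 MPa


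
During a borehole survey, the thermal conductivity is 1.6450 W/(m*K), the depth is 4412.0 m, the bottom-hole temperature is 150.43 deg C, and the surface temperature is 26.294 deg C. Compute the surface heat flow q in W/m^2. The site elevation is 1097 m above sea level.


Step 1: grad = (T_d - T_surf)/d * 1000 = (150.43 - 26.294)/4412.0 * 1000 = 28.13599 deg C/km
Step 2: q = k * grad / 1000 = 1.645 * 28.13599 / 1000 = 0.046284 W/m^2
q = 0.046284 W/m^2


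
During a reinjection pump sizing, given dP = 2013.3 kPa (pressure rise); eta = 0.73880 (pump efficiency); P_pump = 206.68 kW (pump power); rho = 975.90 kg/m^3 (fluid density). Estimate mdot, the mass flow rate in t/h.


mdot = P_pump * rho * eta / dP
mdot = 206.68 * 975.90 * 0.73880 / 2013.3
mdot = 74.01541 kg/s
Convert: 74.01541 kg/s * 3.6 = 266.46 t/h
mdot = 266.46 t/h


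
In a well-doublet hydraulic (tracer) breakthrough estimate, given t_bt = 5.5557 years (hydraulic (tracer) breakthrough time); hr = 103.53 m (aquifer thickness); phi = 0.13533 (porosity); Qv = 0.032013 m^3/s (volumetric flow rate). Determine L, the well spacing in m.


L = sqrt(t_bt*365.25*86400*3*Qv / (pi*hr*phi))
L = sqrt(5.5557*365.25*86400*3*0.032013 / (pi*103.53*0.13533))
L = 618.50 m


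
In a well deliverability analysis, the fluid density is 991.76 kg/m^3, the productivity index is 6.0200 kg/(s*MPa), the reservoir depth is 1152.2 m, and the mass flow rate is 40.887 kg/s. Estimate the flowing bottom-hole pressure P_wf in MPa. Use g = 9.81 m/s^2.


Step 1: P_i = rho*g*h/1e6 = 991.76*9.81*1152.2/1e6 = 11.20994 MPa
Step 2: P_wf = P_i - mdot/PI = 11.20994 - 40.887/6.02 = 4.4181 MPa
P_wf = 4.4181 MPa


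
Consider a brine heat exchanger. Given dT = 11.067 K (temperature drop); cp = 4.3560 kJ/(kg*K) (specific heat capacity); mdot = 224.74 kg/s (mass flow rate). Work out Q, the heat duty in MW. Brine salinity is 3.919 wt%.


Q = mdot * cp * dT / 1000
Q = 224.74 * 4.3560 * 11.067 / 1000
Q = 10.834 MW


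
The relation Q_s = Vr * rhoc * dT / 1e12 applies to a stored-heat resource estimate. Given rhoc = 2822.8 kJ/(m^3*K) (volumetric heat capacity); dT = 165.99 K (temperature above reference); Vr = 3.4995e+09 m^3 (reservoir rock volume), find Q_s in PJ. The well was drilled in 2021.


Q_s = Vr * rhoc * dT / 1e12
Q_s = 3.4995e+09 * 2822.8 * 165.99 / 1e12
Q_s = 1639.7 PJ


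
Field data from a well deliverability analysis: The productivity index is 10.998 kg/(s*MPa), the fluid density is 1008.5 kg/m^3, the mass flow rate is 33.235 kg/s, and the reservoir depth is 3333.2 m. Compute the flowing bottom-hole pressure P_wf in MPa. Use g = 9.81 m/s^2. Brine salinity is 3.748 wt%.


Step 1: P_i = rho*g*h/1e6 = 1008.5*9.81*3333.2/1e6 = 32.97663 MPa
Step 2: P_wf = P_i - mdot/PI = 32.97663 - 33.235/10.998 = 29.955 MPa
P_wf = 29.955 MPa


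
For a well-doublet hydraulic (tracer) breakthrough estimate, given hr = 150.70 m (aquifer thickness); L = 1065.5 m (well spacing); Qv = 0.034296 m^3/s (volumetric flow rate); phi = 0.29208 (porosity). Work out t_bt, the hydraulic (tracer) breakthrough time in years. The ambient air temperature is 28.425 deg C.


t_bt = pi * hr * phi * L^2 / (3 * Qv) / (365.25*86400)
t_bt = pi * 150.70 * 0.29208 * 1065.5^2 / (3 * 0.034296) / (365.25*86400)
t_bt = 48.351 years


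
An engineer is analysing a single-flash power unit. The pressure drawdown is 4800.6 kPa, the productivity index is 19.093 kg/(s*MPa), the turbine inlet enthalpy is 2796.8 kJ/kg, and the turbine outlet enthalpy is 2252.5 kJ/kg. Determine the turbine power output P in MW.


Step 1: mdot = PI * dP / 1000 = 19.093 * 4800.6 / 1000 = 91.65786 kg/s
Step 2: P = mdot*(h_in - h_out)/1000 = 91.65786*(2796.8 - 2252.5)/1000 = 49.889 MW
P = 49.889 MW


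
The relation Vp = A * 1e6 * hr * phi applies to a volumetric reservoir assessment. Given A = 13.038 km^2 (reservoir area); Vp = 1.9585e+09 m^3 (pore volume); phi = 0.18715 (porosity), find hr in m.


hr = Vp / (A * 1e6 * phi)
hr = 1.9585e+09 / (13.038 * 1e6 * 0.18715)
hr = 802.64 m


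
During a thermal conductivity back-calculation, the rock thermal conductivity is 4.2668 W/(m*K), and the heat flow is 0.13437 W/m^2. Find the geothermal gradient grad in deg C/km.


grad = q / k * 1000
grad = 0.13437 / 4.2668 * 1000
grad = 31.492 deg C/km


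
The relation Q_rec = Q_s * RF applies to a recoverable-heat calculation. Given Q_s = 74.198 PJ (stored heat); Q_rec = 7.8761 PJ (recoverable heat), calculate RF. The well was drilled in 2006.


RF = Q_rec / Q_s
RF = 7.8761 / 74.198
RF = 0.10615


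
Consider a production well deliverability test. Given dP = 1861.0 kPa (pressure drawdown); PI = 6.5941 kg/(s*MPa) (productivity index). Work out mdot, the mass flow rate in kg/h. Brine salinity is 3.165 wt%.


mdot = PI * dP / 1000
mdot = 6.5941 * 1861.0 / 1000
mdot = 12.27162 kg/s
Convert: 12.27162 kg/s * 3600.0 = 44178 kg/h
mdot = 44178 kg/h


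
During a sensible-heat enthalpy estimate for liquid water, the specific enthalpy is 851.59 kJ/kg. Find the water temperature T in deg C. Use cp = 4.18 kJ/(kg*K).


T = h / cp
T = 851.59 / 4.18
T = 203.73 deg C


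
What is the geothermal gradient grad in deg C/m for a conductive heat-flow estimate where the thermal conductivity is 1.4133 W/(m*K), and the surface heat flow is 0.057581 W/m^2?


grad = q * 1000 / k
grad = 0.057581 * 1000 / 1.4133
grad = 40.74223 deg C/km
Convert: 40.74223 deg C/km * 0.001 = 0.040742 deg C/m
grad = 0.040742 deg C/m


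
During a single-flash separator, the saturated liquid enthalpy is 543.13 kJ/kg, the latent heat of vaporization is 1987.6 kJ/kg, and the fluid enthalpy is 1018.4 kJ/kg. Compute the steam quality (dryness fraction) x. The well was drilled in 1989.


x = (h - hf) / hfg
x = (1018.4 - 543.13) / 1987.6
x = 0.23912


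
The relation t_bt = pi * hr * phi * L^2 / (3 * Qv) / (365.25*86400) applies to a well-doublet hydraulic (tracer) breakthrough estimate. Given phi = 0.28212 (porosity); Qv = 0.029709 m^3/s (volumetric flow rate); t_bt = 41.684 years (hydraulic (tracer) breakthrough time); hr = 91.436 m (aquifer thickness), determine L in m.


L = sqrt(t_bt*365.25*86400*3*Qv / (pi*hr*phi))
L = sqrt(41.684*365.25*86400*3*0.029709 / (pi*91.436*0.28212))
L = 1202.8 m


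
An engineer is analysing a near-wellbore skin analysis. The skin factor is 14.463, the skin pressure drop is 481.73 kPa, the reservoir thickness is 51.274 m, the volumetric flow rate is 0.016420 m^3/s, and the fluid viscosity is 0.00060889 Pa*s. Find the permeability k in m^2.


k = S*q*mu / (2*pi*dP_s*1000*hr)
k = 14.463*0.016420*0.00060889 / (2*pi*481.73*1000*51.274)
k = 9.3173e-13 m^2


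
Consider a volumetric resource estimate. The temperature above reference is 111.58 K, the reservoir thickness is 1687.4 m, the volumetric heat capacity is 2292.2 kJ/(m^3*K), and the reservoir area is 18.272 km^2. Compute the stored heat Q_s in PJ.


Step 1: Vr = A*1e6*hr = 18.272*1e6*1687.4 = 3.083217e+10 m^3
Step 2: Q_s = Vr*rhoc*dT/1e12 = 3.083217e+10*2292.2*111.58/1e12 = 7885.7 PJ
Q_s = 7885.7 PJ


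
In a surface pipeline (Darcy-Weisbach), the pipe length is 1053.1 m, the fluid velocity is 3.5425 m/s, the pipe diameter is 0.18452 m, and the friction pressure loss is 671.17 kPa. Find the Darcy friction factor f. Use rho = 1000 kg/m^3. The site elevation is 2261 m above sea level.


f = dP*1000 / ((L/D)*(rho*vel^2/2))
f = 671.17*1000 / ((1053.1/0.18452)*(1000*3.5425^2/2))
f = 0.018742


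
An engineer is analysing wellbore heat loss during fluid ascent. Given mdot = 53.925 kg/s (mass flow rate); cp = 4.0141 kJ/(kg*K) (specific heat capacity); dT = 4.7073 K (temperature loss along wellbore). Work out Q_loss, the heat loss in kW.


Q_loss = mdot * cp * dT
Q_loss = 53.925 * 4.0141 * 4.7073
Q_loss = 1018.9 kW


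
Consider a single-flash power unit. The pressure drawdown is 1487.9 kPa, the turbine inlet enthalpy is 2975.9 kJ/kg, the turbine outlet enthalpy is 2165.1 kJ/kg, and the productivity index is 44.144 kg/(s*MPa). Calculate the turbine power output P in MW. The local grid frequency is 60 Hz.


Step 1: mdot = PI * dP / 1000 = 44.144 * 1487.9 / 1000 = 65.68186 kg/s
Step 2: P = mdot*(h_in - h_out)/1000 = 65.68186*(2975.9 - 2165.1)/1000 = 53.255 MW
P = 53.255 MW


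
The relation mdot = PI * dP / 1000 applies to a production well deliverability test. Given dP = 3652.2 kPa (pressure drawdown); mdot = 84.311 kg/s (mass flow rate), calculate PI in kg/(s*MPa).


PI = mdot * 1000 / dP
PI = 84.311 * 1000 / 3652.2
PI = 23.085 kg/(s*MPa)


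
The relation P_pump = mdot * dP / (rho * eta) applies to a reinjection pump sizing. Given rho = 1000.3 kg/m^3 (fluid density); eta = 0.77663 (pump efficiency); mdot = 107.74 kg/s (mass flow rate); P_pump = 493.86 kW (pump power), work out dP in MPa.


dP = P_pump * rho * eta / mdot
dP = 493.86 * 1000.3 * 0.77663 / 107.74
dP = 3560.995 kPa
Convert: 3560.995 kPa * 0.001 = 3.5610 MPa
dP = 3.5610 MPa


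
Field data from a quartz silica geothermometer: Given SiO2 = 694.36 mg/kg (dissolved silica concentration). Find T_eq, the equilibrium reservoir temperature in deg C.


T_eq = 1309 / (5.19 - log10(SiO2)) - 273.15
T_eq = 1309 / (5.19 - log10(694.36)) - 273.15
T_eq = 284.25 deg C


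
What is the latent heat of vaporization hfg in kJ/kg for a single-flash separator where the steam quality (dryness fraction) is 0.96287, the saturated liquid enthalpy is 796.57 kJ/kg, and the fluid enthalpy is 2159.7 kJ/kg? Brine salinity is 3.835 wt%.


hfg = (h - hf) / x
hfg = (2159.7 - 796.57) / 0.96287
hfg = 1415.7 kJ/kg


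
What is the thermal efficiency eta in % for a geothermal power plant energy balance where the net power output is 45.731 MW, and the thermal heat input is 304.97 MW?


eta = W_net / Q_in * 100
eta = 45.731 / 304.97 * 100
eta = 14.995 %


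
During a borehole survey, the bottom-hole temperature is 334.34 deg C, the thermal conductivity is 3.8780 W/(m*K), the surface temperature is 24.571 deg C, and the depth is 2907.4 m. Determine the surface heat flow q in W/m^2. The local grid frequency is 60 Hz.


Step 1: grad = (T_d - T_surf)/d * 1000 = (334.34 - 24.571)/2907.4 * 1000 = 106.5450 deg C/km
Step 2: q = k * grad / 1000 = 3.878 * 106.5450 / 1000 = 0.41318 W/m^2
q = 0.41318 W/m^2


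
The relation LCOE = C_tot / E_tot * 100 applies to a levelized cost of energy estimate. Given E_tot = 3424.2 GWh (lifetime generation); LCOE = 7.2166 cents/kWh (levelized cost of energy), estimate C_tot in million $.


C_tot = LCOE / 100 * E_tot
C_tot = 7.2166 / 100 * 3424.2
C_tot = 247.11 million $


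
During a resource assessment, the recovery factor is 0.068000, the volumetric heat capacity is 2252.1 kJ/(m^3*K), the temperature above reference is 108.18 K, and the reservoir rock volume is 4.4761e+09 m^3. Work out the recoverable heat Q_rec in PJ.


Step 1: Q_s = Vr*rhoc*dT/1e12 = 4.4761e+09*2252.1*108.18/1e12 = 1090.522 PJ
Step 2: Q_rec = Q_s * RF = 1090.522 * 0.068 = 74.155 PJ
Q_rec = 74.155 PJ


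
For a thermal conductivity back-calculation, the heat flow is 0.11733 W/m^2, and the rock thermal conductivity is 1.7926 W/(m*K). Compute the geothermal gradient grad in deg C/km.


grad = q / k * 1000
grad = 0.11733 / 1.7926 * 1000
grad = 65.452 deg C/km


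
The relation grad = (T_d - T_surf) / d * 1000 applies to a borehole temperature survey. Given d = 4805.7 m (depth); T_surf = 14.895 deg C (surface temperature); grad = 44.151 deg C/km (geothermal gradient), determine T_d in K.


T_d = T_surf + grad * d / 1000
T_d = 14.895 + 44.151 * 4805.7 / 1000
T_d = 227.0715 deg C
Convert to K: 227.0715 + 273.15 = 500.22 K
T_d = 500.22 K
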